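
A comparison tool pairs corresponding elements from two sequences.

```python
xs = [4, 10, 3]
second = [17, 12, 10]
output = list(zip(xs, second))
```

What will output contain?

Step 1: zip pairs elements at same index:
  Index 0: (4, 17)
  Index 1: (10, 12)
  Index 2: (3, 10)
Therefore output = [(4, 17), (10, 12), (3, 10)].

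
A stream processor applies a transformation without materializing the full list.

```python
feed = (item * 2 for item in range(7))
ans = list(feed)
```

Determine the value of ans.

Step 1: For each item in range(7), compute item*2:
  item=0: 0*2 = 0
  item=1: 1*2 = 2
  item=2: 2*2 = 4
  item=3: 3*2 = 6
  item=4: 4*2 = 8
  item=5: 5*2 = 10
  item=6: 6*2 = 12
Therefore ans = [0, 2, 4, 6, 8, 10, 12].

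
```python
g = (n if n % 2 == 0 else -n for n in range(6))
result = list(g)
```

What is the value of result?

Step 1: For each n in range(6), yield n if even, else -n:
  n=0: even, yield 0
  n=1: odd, yield -1
  n=2: even, yield 2
  n=3: odd, yield -3
  n=4: even, yield 4
  n=5: odd, yield -5
Therefore result = [0, -1, 2, -3, 4, -5].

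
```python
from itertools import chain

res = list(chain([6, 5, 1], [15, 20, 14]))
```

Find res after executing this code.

Step 1: chain() concatenates iterables: [6, 5, 1] + [15, 20, 14].
Therefore res = [6, 5, 1, 15, 20, 14].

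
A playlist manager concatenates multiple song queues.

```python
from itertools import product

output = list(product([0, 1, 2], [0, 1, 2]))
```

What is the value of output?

Step 1: product([0, 1, 2], [0, 1, 2]) gives all pairs:
  (0, 0)
  (0, 1)
  (0, 2)
  (1, 0)
  (1, 1)
  (1, 2)
  (2, 0)
  (2, 1)
  (2, 2)
Therefore output = [(0, 0), (0, 1), (0, 2), (1, 0), (1, 1), (1, 2), (2, 0), (2, 1), (2, 2)].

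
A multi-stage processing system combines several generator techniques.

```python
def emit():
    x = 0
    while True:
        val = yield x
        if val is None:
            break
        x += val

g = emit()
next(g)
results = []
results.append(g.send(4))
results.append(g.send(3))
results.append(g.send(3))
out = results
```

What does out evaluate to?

Step 1: next(g) -> yield 0.
Step 2: send(4) -> x = 4, yield 4.
Step 3: send(3) -> x = 7, yield 7.
Step 4: send(3) -> x = 10, yield 10.
Therefore out = [4, 7, 10].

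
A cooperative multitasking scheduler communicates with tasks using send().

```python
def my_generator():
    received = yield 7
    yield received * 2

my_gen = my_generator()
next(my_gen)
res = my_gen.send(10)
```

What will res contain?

Step 1: next(my_gen) advances to first yield, producing 7.
Step 2: send(10) resumes, received = 10.
Step 3: yield received * 2 = 10 * 2 = 20.
Therefore res = 20.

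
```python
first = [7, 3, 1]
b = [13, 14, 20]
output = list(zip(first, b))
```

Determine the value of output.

Step 1: zip pairs elements at same index:
  Index 0: (7, 13)
  Index 1: (3, 14)
  Index 2: (1, 20)
Therefore output = [(7, 13), (3, 14), (1, 20)].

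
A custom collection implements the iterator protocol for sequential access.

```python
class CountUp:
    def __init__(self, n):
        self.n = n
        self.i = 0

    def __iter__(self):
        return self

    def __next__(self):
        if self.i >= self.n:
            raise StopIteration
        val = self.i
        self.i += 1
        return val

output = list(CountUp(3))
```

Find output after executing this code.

Step 1: CountUp(3) creates an iterator counting 0 to 2.
Step 2: list() consumes all values: [0, 1, 2].
Therefore output = [0, 1, 2].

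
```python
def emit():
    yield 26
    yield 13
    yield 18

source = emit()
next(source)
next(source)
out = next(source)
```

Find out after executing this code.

Step 1: emit() creates a generator.
Step 2: next(source) yields 26 (consumed and discarded).
Step 3: next(source) yields 13 (consumed and discarded).
Step 4: next(source) yields 18, assigned to out.
Therefore out = 18.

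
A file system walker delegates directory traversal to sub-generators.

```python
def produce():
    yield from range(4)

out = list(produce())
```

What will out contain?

Step 1: yield from delegates to the iterable, yielding each element.
Step 2: Collected values: [0, 1, 2, 3].
Therefore out = [0, 1, 2, 3].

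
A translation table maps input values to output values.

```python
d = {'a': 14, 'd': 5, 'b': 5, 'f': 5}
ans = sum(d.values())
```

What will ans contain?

Step 1: d.values() = [14, 5, 5, 5].
Step 2: sum = 29.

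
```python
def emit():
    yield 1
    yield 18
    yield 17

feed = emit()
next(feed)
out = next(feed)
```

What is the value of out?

Step 1: emit() creates a generator.
Step 2: next(feed) yields 1 (consumed and discarded).
Step 3: next(feed) yields 18, assigned to out.
Therefore out = 18.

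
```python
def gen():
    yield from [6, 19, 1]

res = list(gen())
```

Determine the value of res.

Step 1: yield from delegates to the iterable, yielding each element.
Step 2: Collected values: [6, 19, 1].
Therefore res = [6, 19, 1].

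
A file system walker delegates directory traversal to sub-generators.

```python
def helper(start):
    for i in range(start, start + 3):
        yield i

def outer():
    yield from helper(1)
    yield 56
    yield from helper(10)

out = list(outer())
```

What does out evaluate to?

Step 1: outer() delegates to helper(1):
  yield 1
  yield 2
  yield 3
Step 2: yield 56
Step 3: Delegates to helper(10):
  yield 10
  yield 11
  yield 12
Therefore out = [1, 2, 3, 56, 10, 11, 12].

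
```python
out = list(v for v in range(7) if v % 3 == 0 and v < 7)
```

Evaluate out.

Step 1: Filter range(7) where v % 3 == 0 and v < 7:
  v=0: both conditions met, included
  v=1: excluded (1 % 3 != 0)
  v=2: excluded (2 % 3 != 0)
  v=3: both conditions met, included
  v=4: excluded (4 % 3 != 0)
  v=5: excluded (5 % 3 != 0)
  v=6: both conditions met, included
Therefore out = [0, 3, 6].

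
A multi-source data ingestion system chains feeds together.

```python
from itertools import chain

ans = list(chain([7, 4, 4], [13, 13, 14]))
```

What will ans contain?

Step 1: chain() concatenates iterables: [7, 4, 4] + [13, 13, 14].
Therefore ans = [7, 4, 4, 13, 13, 14].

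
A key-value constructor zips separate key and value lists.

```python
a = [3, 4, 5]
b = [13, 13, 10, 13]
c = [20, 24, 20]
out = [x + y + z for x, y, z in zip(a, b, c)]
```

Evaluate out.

Step 1: zip three lists (truncates to shortest, len=3):
  3 + 13 + 20 = 36
  4 + 13 + 24 = 41
  5 + 10 + 20 = 35
Therefore out = [36, 41, 35].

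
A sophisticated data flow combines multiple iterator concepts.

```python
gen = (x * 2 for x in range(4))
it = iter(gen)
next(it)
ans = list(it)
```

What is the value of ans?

Step 1: Generator produces [0, 2, 4, 6].
Step 2: next(it) consumes first element (0).
Step 3: list(it) collects remaining: [2, 4, 6].
Therefore ans = [2, 4, 6].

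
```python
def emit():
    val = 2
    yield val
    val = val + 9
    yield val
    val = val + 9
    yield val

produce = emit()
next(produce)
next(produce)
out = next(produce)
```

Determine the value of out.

Step 1: Trace through generator execution:
  Yield 1: val starts at 2, yield 2
  Yield 2: val = 2 + 9 = 11, yield 11
  Yield 3: val = 11 + 9 = 20, yield 20
Step 2: First next() gets 2, second next() gets the second value, third next() yields 20.
Therefore out = 20.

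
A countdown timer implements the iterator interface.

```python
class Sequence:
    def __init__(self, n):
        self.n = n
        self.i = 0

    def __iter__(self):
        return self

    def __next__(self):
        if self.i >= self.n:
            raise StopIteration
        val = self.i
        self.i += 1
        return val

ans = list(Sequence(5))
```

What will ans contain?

Step 1: Sequence(5) creates an iterator counting 0 to 4.
Step 2: list() consumes all values: [0, 1, 2, 3, 4].
Therefore ans = [0, 1, 2, 3, 4].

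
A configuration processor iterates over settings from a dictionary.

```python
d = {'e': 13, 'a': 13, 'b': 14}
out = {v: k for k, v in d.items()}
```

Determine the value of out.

Step 1: Invert dict (swap keys and values):
  'e': 13 -> 13: 'e'
  'a': 13 -> 13: 'a'
  'b': 14 -> 14: 'b'
Therefore out = {13: 'a', 14: 'b'}.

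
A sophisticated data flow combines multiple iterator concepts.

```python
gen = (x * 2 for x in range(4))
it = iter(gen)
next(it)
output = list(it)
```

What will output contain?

Step 1: Generator produces [0, 2, 4, 6].
Step 2: next(it) consumes first element (0).
Step 3: list(it) collects remaining: [2, 4, 6].
Therefore output = [2, 4, 6].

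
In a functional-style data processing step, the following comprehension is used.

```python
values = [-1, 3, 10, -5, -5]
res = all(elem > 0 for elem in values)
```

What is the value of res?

Step 1: Check elem > 0 for each element in [-1, 3, 10, -5, -5]:
  -1 > 0: False
  3 > 0: True
  10 > 0: True
  -5 > 0: False
  -5 > 0: False
Step 2: all() returns False.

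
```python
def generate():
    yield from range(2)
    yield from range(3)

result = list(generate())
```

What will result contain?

Step 1: Trace yields in order:
  yield 0
  yield 1
  yield 0
  yield 1
  yield 2
Therefore result = [0, 1, 0, 1, 2].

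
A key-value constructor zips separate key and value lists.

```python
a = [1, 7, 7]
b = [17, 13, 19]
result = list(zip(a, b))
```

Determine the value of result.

Step 1: zip pairs elements at same index:
  Index 0: (1, 17)
  Index 1: (7, 13)
  Index 2: (7, 19)
Therefore result = [(1, 17), (7, 13), (7, 19)].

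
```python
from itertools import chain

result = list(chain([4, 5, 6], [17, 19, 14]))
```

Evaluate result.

Step 1: chain() concatenates iterables: [4, 5, 6] + [17, 19, 14].
Therefore result = [4, 5, 6, 17, 19, 14].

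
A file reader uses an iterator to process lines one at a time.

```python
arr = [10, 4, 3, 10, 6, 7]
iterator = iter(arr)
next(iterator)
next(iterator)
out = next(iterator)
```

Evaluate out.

Step 1: Create iterator over [10, 4, 3, 10, 6, 7].
Step 2: next() consumes 10.
Step 3: next() consumes 4.
Step 4: next() returns 3.
Therefore out = 3.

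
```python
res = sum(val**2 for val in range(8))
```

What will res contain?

Step 1: Compute val**2 for each val in range(8):
  val=0: 0**2 = 0
  val=1: 1**2 = 1
  val=2: 2**2 = 4
  val=3: 3**2 = 9
  val=4: 4**2 = 16
  val=5: 5**2 = 25
  val=6: 6**2 = 36
  val=7: 7**2 = 49
Step 2: sum = 0 + 1 + 4 + 9 + 16 + 25 + 36 + 49 = 140.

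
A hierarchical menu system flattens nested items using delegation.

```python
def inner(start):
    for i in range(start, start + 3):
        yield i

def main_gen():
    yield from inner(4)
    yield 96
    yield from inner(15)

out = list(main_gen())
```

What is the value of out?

Step 1: main_gen() delegates to inner(4):
  yield 4
  yield 5
  yield 6
Step 2: yield 96
Step 3: Delegates to inner(15):
  yield 15
  yield 16
  yield 17
Therefore out = [4, 5, 6, 96, 15, 16, 17].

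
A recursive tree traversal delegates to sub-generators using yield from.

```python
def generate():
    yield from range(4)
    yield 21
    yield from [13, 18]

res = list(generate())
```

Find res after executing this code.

Step 1: Trace yields in order:
  yield 0
  yield 1
  yield 2
  yield 3
  yield 21
  yield 13
  yield 18
Therefore res = [0, 1, 2, 3, 21, 13, 18].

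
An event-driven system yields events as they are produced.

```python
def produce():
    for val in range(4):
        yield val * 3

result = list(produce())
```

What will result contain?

Step 1: For each val in range(4), yield val * 3:
  val=0: yield 0 * 3 = 0
  val=1: yield 1 * 3 = 3
  val=2: yield 2 * 3 = 6
  val=3: yield 3 * 3 = 9
Therefore result = [0, 3, 6, 9].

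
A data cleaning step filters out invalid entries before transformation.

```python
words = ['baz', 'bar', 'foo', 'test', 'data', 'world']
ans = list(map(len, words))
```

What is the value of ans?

Step 1: Map len() to each word:
  'baz' -> 3
  'bar' -> 3
  'foo' -> 3
  'test' -> 4
  'data' -> 4
  'world' -> 5
Therefore ans = [3, 3, 3, 4, 4, 5].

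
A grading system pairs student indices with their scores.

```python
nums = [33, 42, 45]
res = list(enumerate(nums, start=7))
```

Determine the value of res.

Step 1: enumerate with start=7:
  (7, 33)
  (8, 42)
  (9, 45)
Therefore res = [(7, 33), (8, 42), (9, 45)].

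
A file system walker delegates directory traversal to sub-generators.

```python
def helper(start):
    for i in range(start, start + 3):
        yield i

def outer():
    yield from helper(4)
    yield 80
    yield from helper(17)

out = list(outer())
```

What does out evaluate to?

Step 1: outer() delegates to helper(4):
  yield 4
  yield 5
  yield 6
Step 2: yield 80
Step 3: Delegates to helper(17):
  yield 17
  yield 18
  yield 19
Therefore out = [4, 5, 6, 80, 17, 18, 19].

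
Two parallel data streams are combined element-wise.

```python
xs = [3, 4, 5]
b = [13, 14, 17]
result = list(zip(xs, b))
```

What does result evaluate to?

Step 1: zip pairs elements at same index:
  Index 0: (3, 13)
  Index 1: (4, 14)
  Index 2: (5, 17)
Therefore result = [(3, 13), (4, 14), (5, 17)].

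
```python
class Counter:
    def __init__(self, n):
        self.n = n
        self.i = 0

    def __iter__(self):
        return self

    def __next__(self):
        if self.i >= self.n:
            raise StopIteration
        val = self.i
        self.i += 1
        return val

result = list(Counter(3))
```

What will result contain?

Step 1: Counter(3) creates an iterator counting 0 to 2.
Step 2: list() consumes all values: [0, 1, 2].
Therefore result = [0, 1, 2].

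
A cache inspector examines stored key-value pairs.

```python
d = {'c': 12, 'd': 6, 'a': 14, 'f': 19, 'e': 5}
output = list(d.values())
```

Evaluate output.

Step 1: d.values() returns the dictionary values in insertion order.
Therefore output = [12, 6, 14, 19, 5].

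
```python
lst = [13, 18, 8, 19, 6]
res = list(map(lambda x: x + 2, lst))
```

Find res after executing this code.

Step 1: Apply lambda x: x + 2 to each element:
  13 -> 15
  18 -> 20
  8 -> 10
  19 -> 21
  6 -> 8
Therefore res = [15, 20, 10, 21, 8].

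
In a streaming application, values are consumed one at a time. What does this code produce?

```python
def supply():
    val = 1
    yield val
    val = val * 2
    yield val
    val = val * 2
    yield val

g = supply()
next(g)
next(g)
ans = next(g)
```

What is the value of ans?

Step 1: Trace through generator execution:
  Yield 1: val starts at 1, yield 1
  Yield 2: val = 1 * 2 = 2, yield 2
  Yield 3: val = 2 * 2 = 4, yield 4
Step 2: First next() gets 1, second next() gets the second value, third next() yields 4.
Therefore ans = 4.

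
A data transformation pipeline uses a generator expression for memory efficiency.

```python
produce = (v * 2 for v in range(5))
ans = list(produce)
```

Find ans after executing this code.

Step 1: For each v in range(5), compute v*2:
  v=0: 0*2 = 0
  v=1: 1*2 = 2
  v=2: 2*2 = 4
  v=3: 3*2 = 6
  v=4: 4*2 = 8
Therefore ans = [0, 2, 4, 6, 8].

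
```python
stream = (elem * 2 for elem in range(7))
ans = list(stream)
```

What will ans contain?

Step 1: For each elem in range(7), compute elem*2:
  elem=0: 0*2 = 0
  elem=1: 1*2 = 2
  elem=2: 2*2 = 4
  elem=3: 3*2 = 6
  elem=4: 4*2 = 8
  elem=5: 5*2 = 10
  elem=6: 6*2 = 12
Therefore ans = [0, 2, 4, 6, 8, 10, 12].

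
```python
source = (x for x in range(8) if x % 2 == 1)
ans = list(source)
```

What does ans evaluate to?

Step 1: Filter range(8) keeping only odd values:
  x=0: even, excluded
  x=1: odd, included
  x=2: even, excluded
  x=3: odd, included
  x=4: even, excluded
  x=5: odd, included
  x=6: even, excluded
  x=7: odd, included
Therefore ans = [1, 3, 5, 7].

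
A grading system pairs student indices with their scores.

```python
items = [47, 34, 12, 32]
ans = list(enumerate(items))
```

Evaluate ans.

Step 1: enumerate pairs each element with its index:
  (0, 47)
  (1, 34)
  (2, 12)
  (3, 32)
Therefore ans = [(0, 47), (1, 34), (2, 12), (3, 32)].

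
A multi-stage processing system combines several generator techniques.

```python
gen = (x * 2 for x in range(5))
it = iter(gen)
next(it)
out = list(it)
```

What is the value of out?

Step 1: Generator produces [0, 2, 4, 6, 8].
Step 2: next(it) consumes first element (0).
Step 3: list(it) collects remaining: [2, 4, 6, 8].
Therefore out = [2, 4, 6, 8].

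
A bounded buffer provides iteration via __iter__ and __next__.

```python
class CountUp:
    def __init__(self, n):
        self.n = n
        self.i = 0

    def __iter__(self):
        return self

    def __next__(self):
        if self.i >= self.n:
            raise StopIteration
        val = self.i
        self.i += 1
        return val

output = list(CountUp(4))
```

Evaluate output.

Step 1: CountUp(4) creates an iterator counting 0 to 3.
Step 2: list() consumes all values: [0, 1, 2, 3].
Therefore output = [0, 1, 2, 3].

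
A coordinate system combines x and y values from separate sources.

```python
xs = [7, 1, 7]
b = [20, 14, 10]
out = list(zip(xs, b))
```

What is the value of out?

Step 1: zip pairs elements at same index:
  Index 0: (7, 20)
  Index 1: (1, 14)
  Index 2: (7, 10)
Therefore out = [(7, 20), (1, 14), (7, 10)].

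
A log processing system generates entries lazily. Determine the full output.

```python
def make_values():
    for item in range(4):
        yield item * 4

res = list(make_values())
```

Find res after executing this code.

Step 1: For each item in range(4), yield item * 4:
  item=0: yield 0 * 4 = 0
  item=1: yield 1 * 4 = 4
  item=2: yield 2 * 4 = 8
  item=3: yield 3 * 4 = 12
Therefore res = [0, 4, 8, 12].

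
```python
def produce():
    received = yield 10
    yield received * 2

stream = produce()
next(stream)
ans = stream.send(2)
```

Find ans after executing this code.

Step 1: next(stream) advances to first yield, producing 10.
Step 2: send(2) resumes, received = 2.
Step 3: yield received * 2 = 2 * 2 = 4.
Therefore ans = 4.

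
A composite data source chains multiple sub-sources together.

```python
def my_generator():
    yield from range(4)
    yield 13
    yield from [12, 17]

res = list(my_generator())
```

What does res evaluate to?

Step 1: Trace yields in order:
  yield 0
  yield 1
  yield 2
  yield 3
  yield 13
  yield 12
  yield 17
Therefore res = [0, 1, 2, 3, 13, 12, 17].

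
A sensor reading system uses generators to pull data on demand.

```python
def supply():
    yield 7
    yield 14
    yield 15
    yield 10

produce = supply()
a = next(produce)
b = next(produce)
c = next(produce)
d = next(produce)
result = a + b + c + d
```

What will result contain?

Step 1: Create generator and consume all values:
  a = next(produce) = 7
  b = next(produce) = 14
  c = next(produce) = 15
  d = next(produce) = 10
Step 2: result = 7 + 14 + 15 + 10 = 46.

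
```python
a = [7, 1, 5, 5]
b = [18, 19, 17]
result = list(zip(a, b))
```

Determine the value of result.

Step 1: zip stops at shortest (len(a)=4, len(b)=3):
  Index 0: (7, 18)
  Index 1: (1, 19)
  Index 2: (5, 17)
Step 2: Last element of a (5) has no pair, dropped.
Therefore result = [(7, 18), (1, 19), (5, 17)].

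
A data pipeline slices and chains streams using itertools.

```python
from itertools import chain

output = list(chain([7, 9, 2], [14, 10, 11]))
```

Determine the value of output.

Step 1: chain() concatenates iterables: [7, 9, 2] + [14, 10, 11].
Therefore output = [7, 9, 2, 14, 10, 11].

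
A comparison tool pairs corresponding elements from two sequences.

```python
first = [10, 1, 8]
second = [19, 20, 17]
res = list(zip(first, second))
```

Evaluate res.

Step 1: zip pairs elements at same index:
  Index 0: (10, 19)
  Index 1: (1, 20)
  Index 2: (8, 17)
Therefore res = [(10, 19), (1, 20), (8, 17)].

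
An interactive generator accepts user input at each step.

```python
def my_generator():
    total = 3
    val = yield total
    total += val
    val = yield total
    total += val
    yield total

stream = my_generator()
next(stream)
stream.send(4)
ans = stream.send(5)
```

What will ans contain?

Step 1: next() -> yield total=3.
Step 2: send(4) -> val=4, total = 3+4 = 7, yield 7.
Step 3: send(5) -> val=5, total = 7+5 = 12, yield 12.
Therefore ans = 12.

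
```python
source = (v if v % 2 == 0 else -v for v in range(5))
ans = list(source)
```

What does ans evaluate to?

Step 1: For each v in range(5), yield v if even, else -v:
  v=0: even, yield 0
  v=1: odd, yield -1
  v=2: even, yield 2
  v=3: odd, yield -3
  v=4: even, yield 4
Therefore ans = [0, -1, 2, -3, 4].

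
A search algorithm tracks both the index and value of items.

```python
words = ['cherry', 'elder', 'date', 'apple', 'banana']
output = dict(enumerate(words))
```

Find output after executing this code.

Step 1: enumerate pairs indices with words:
  0 -> 'cherry'
  1 -> 'elder'
  2 -> 'date'
  3 -> 'apple'
  4 -> 'banana'
Therefore output = {0: 'cherry', 1: 'elder', 2: 'date', 3: 'apple', 4: 'banana'}.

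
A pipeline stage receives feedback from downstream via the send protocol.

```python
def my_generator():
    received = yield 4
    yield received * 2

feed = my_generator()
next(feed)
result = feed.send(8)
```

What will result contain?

Step 1: next(feed) advances to first yield, producing 4.
Step 2: send(8) resumes, received = 8.
Step 3: yield received * 2 = 8 * 2 = 16.
Therefore result = 16.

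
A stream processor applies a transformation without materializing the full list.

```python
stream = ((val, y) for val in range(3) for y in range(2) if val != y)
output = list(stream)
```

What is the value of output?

Step 1: Nested generator over range(3) x range(2) where val != y:
  (0, 0): excluded (val == y)
  (0, 1): included
  (1, 0): included
  (1, 1): excluded (val == y)
  (2, 0): included
  (2, 1): included
Therefore output = [(0, 1), (1, 0), (2, 0), (2, 1)].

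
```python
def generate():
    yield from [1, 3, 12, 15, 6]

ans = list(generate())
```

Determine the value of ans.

Step 1: yield from delegates to the iterable, yielding each element.
Step 2: Collected values: [1, 3, 12, 15, 6].
Therefore ans = [1, 3, 12, 15, 6].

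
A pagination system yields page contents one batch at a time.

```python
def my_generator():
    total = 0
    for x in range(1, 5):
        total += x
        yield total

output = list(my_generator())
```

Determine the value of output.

Step 1: Generator accumulates running sum:
  x=1: total = 1, yield 1
  x=2: total = 3, yield 3
  x=3: total = 6, yield 6
  x=4: total = 10, yield 10
Therefore output = [1, 3, 6, 10].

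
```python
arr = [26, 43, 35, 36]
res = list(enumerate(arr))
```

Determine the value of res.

Step 1: enumerate pairs each element with its index:
  (0, 26)
  (1, 43)
  (2, 35)
  (3, 36)
Therefore res = [(0, 26), (1, 43), (2, 35), (3, 36)].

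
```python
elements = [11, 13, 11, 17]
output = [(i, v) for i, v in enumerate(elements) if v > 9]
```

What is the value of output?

Step 1: Filter enumerate([11, 13, 11, 17]) keeping v > 9:
  (0, 11): 11 > 9, included
  (1, 13): 13 > 9, included
  (2, 11): 11 > 9, included
  (3, 17): 17 > 9, included
Therefore output = [(0, 11), (1, 13), (2, 11), (3, 17)].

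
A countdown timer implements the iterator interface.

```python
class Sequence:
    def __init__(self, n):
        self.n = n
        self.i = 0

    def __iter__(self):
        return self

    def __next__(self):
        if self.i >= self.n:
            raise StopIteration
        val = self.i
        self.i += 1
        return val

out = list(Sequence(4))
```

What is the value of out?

Step 1: Sequence(4) creates an iterator counting 0 to 3.
Step 2: list() consumes all values: [0, 1, 2, 3].
Therefore out = [0, 1, 2, 3].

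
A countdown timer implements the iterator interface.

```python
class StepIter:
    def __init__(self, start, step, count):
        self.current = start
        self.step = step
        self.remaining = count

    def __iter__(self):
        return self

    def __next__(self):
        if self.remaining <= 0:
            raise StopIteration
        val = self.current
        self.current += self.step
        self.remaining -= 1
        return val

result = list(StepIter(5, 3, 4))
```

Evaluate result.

Step 1: StepIter starts at 5, increments by 3, for 4 steps:
  Yield 5, then current += 3
  Yield 8, then current += 3
  Yield 11, then current += 3
  Yield 14, then current += 3
Therefore result = [5, 8, 11, 14].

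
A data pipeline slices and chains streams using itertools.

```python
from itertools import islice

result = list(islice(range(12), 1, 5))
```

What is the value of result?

Step 1: islice(range(12), 1, 5) takes elements at indices [1, 5).
Step 2: Elements: [1, 2, 3, 4].
Therefore result = [1, 2, 3, 4].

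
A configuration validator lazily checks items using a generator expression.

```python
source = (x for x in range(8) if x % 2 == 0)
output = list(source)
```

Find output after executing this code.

Step 1: Filter range(8) keeping only even values:
  x=0: even, included
  x=1: odd, excluded
  x=2: even, included
  x=3: odd, excluded
  x=4: even, included
  x=5: odd, excluded
  x=6: even, included
  x=7: odd, excluded
Therefore output = [0, 2, 4, 6].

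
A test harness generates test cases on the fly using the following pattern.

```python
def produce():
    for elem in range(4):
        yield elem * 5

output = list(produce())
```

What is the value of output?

Step 1: For each elem in range(4), yield elem * 5:
  elem=0: yield 0 * 5 = 0
  elem=1: yield 1 * 5 = 5
  elem=2: yield 2 * 5 = 10
  elem=3: yield 3 * 5 = 15
Therefore output = [0, 5, 10, 15].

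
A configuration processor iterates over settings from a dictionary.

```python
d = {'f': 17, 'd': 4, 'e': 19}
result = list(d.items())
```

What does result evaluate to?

Step 1: d.items() returns (key, value) pairs in insertion order.
Therefore result = [('f', 17), ('d', 4), ('e', 19)].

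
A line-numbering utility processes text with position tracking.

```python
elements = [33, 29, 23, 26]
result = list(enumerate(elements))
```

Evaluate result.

Step 1: enumerate pairs each element with its index:
  (0, 33)
  (1, 29)
  (2, 23)
  (3, 26)
Therefore result = [(0, 33), (1, 29), (2, 23), (3, 26)].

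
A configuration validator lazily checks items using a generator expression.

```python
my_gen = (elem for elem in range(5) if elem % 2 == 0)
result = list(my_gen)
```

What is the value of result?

Step 1: Filter range(5) keeping only even values:
  elem=0: even, included
  elem=1: odd, excluded
  elem=2: even, included
  elem=3: odd, excluded
  elem=4: even, included
Therefore result = [0, 2, 4].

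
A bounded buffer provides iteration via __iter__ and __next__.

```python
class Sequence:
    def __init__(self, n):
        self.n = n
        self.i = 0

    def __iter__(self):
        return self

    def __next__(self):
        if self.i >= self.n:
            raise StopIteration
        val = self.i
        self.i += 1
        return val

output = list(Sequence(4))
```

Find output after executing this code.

Step 1: Sequence(4) creates an iterator counting 0 to 3.
Step 2: list() consumes all values: [0, 1, 2, 3].
Therefore output = [0, 1, 2, 3].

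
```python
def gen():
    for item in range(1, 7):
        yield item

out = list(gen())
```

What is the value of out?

Step 1: The generator yields each value from range(1, 7).
Step 2: list() consumes all yields: [1, 2, 3, 4, 5, 6].
Therefore out = [1, 2, 3, 4, 5, 6].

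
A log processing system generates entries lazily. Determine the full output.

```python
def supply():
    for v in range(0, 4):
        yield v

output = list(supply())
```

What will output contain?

Step 1: The generator yields each value from range(0, 4).
Step 2: list() consumes all yields: [0, 1, 2, 3].
Therefore output = [0, 1, 2, 3].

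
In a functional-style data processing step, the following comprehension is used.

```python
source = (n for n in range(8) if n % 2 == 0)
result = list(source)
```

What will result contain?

Step 1: Filter range(8) keeping only even values:
  n=0: even, included
  n=1: odd, excluded
  n=2: even, included
  n=3: odd, excluded
  n=4: even, included
  n=5: odd, excluded
  n=6: even, included
  n=7: odd, excluded
Therefore result = [0, 2, 4, 6].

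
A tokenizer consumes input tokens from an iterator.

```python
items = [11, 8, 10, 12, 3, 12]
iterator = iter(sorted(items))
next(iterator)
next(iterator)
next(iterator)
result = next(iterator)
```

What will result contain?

Step 1: sorted([11, 8, 10, 12, 3, 12]) = [3, 8, 10, 11, 12, 12].
Step 2: Create iterator and skip 3 elements.
Step 3: next() returns 11.
Therefore result = 11.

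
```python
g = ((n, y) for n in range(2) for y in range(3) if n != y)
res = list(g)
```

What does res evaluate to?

Step 1: Nested generator over range(2) x range(3) where n != y:
  (0, 0): excluded (n == y)
  (0, 1): included
  (0, 2): included
  (1, 0): included
  (1, 1): excluded (n == y)
  (1, 2): included
Therefore res = [(0, 1), (0, 2), (1, 0), (1, 2)].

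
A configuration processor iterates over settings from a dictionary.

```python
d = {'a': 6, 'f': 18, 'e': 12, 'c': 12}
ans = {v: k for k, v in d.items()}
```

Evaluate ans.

Step 1: Invert dict (swap keys and values):
  'a': 6 -> 6: 'a'
  'f': 18 -> 18: 'f'
  'e': 12 -> 12: 'e'
  'c': 12 -> 12: 'c'
Therefore ans = {6: 'a', 18: 'f', 12: 'c'}.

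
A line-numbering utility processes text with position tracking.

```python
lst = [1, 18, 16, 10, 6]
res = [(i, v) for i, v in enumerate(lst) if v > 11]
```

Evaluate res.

Step 1: Filter enumerate([1, 18, 16, 10, 6]) keeping v > 11:
  (0, 1): 1 <= 11, excluded
  (1, 18): 18 > 11, included
  (2, 16): 16 > 11, included
  (3, 10): 10 <= 11, excluded
  (4, 6): 6 <= 11, excluded
Therefore res = [(1, 18), (2, 16)].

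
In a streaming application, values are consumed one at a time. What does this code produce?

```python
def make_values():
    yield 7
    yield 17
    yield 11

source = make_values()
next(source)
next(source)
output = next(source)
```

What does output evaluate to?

Step 1: make_values() creates a generator.
Step 2: next(source) yields 7 (consumed and discarded).
Step 3: next(source) yields 17 (consumed and discarded).
Step 4: next(source) yields 11, assigned to output.
Therefore output = 11.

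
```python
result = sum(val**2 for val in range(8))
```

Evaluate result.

Step 1: Compute val**2 for each val in range(8):
  val=0: 0**2 = 0
  val=1: 1**2 = 1
  val=2: 2**2 = 4
  val=3: 3**2 = 9
  val=4: 4**2 = 16
  val=5: 5**2 = 25
  val=6: 6**2 = 36
  val=7: 7**2 = 49
Step 2: sum = 0 + 1 + 4 + 9 + 16 + 25 + 36 + 49 = 140.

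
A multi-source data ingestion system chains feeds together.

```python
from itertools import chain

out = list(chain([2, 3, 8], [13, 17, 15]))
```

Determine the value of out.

Step 1: chain() concatenates iterables: [2, 3, 8] + [13, 17, 15].
Therefore out = [2, 3, 8, 13, 17, 15].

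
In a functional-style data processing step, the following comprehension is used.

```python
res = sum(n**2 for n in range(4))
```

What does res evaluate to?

Step 1: Compute n**2 for each n in range(4):
  n=0: 0**2 = 0
  n=1: 1**2 = 1
  n=2: 2**2 = 4
  n=3: 3**2 = 9
Step 2: sum = 0 + 1 + 4 + 9 = 14.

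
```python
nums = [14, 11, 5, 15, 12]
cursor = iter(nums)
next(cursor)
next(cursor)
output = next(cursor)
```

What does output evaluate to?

Step 1: Create iterator over [14, 11, 5, 15, 12].
Step 2: next() consumes 14.
Step 3: next() consumes 11.
Step 4: next() returns 5.
Therefore output = 5.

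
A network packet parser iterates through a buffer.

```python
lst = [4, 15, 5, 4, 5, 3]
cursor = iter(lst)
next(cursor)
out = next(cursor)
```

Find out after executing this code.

Step 1: Create iterator over [4, 15, 5, 4, 5, 3].
Step 2: next() consumes 4.
Step 3: next() returns 15.
Therefore out = 15.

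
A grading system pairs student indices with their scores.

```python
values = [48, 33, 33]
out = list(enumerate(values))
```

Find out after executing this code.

Step 1: enumerate pairs each element with its index:
  (0, 48)
  (1, 33)
  (2, 33)
Therefore out = [(0, 48), (1, 33), (2, 33)].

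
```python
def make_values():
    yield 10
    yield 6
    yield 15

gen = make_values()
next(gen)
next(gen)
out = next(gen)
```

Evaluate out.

Step 1: make_values() creates a generator.
Step 2: next(gen) yields 10 (consumed and discarded).
Step 3: next(gen) yields 6 (consumed and discarded).
Step 4: next(gen) yields 15, assigned to out.
Therefore out = 15.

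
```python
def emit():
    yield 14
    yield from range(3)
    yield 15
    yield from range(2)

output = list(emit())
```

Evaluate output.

Step 1: Trace yields in order:
  yield 14
  yield 0
  yield 1
  yield 2
  yield 15
  yield 0
  yield 1
Therefore output = [14, 0, 1, 2, 15, 0, 1].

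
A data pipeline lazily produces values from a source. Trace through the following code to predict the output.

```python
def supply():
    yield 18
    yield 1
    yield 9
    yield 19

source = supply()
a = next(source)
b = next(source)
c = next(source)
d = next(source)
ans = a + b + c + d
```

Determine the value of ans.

Step 1: Create generator and consume all values:
  a = next(source) = 18
  b = next(source) = 1
  c = next(source) = 9
  d = next(source) = 19
Step 2: ans = 18 + 1 + 9 + 19 = 47.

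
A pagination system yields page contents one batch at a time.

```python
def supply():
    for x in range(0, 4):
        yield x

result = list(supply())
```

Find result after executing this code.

Step 1: The generator yields each value from range(0, 4).
Step 2: list() consumes all yields: [0, 1, 2, 3].
Therefore result = [0, 1, 2, 3].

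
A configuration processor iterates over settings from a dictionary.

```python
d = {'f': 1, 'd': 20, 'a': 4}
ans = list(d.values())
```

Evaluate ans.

Step 1: d.values() returns the dictionary values in insertion order.
Therefore ans = [1, 20, 4].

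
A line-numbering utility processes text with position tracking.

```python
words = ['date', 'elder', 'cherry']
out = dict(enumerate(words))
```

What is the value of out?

Step 1: enumerate pairs indices with words:
  0 -> 'date'
  1 -> 'elder'
  2 -> 'cherry'
Therefore out = {0: 'date', 1: 'elder', 2: 'cherry'}.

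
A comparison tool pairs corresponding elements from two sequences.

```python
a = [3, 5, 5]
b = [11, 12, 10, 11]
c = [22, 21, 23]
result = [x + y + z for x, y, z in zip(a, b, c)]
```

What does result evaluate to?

Step 1: zip three lists (truncates to shortest, len=3):
  3 + 11 + 22 = 36
  5 + 12 + 21 = 38
  5 + 10 + 23 = 38
Therefore result = [36, 38, 38].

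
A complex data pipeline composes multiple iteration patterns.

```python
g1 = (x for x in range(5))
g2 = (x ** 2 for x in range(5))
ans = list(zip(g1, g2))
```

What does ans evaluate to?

Step 1: g1 produces [0, 1, 2, 3, 4].
Step 2: g2 produces [0, 1, 4, 9, 16].
Step 3: zip pairs them: [(0, 0), (1, 1), (2, 4), (3, 9), (4, 16)].
Therefore ans = [(0, 0), (1, 1), (2, 4), (3, 9), (4, 16)].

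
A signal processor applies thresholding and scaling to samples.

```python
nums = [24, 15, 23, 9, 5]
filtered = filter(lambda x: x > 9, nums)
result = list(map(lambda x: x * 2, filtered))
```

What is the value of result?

Step 1: Filter nums for elements > 9:
  24: kept
  15: kept
  23: kept
  9: removed
  5: removed
Step 2: Map x * 2 on filtered [24, 15, 23]:
  24 -> 48
  15 -> 30
  23 -> 46
Therefore result = [48, 30, 46].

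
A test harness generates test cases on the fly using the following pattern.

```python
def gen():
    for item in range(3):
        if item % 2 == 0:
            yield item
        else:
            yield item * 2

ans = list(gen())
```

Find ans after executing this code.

Step 1: For each item in range(3), yield item if even, else item*2:
  item=0 (even): yield 0
  item=1 (odd): yield 1*2 = 2
  item=2 (even): yield 2
Therefore ans = [0, 2, 2].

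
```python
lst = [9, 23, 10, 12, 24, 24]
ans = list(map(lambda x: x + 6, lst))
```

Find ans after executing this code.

Step 1: Apply lambda x: x + 6 to each element:
  9 -> 15
  23 -> 29
  10 -> 16
  12 -> 18
  24 -> 30
  24 -> 30
Therefore ans = [15, 29, 16, 18, 30, 30].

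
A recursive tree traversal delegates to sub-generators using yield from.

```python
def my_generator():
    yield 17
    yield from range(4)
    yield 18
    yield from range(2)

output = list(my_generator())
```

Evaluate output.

Step 1: Trace yields in order:
  yield 17
  yield 0
  yield 1
  yield 2
  yield 3
  yield 18
  yield 0
  yield 1
Therefore output = [17, 0, 1, 2, 3, 18, 0, 1].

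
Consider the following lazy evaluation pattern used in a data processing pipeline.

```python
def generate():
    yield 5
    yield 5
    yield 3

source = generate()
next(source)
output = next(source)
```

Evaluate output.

Step 1: generate() creates a generator.
Step 2: next(source) yields 5 (consumed and discarded).
Step 3: next(source) yields 5, assigned to output.
Therefore output = 5.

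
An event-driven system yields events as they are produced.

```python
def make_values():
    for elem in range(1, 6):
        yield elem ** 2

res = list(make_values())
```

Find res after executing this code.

Step 1: For each elem in range(1, 6), yield elem**2:
  elem=1: yield 1**2 = 1
  elem=2: yield 2**2 = 4
  elem=3: yield 3**2 = 9
  elem=4: yield 4**2 = 16
  elem=5: yield 5**2 = 25
Therefore res = [1, 4, 9, 16, 25].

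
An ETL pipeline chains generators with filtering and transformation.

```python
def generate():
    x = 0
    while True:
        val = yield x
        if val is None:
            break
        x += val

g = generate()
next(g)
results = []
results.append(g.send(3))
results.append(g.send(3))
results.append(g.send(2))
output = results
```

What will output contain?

Step 1: next(g) -> yield 0.
Step 2: send(3) -> x = 3, yield 3.
Step 3: send(3) -> x = 6, yield 6.
Step 4: send(2) -> x = 8, yield 8.
Therefore output = [3, 6, 8].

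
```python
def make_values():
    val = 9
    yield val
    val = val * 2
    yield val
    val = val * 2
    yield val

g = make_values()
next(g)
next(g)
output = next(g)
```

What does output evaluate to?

Step 1: Trace through generator execution:
  Yield 1: val starts at 9, yield 9
  Yield 2: val = 9 * 2 = 18, yield 18
  Yield 3: val = 18 * 2 = 36, yield 36
Step 2: First next() gets 9, second next() gets the second value, third next() yields 36.
Therefore output = 36.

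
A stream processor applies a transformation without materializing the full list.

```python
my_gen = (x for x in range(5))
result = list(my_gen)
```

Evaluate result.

Step 1: Generator expression iterates range(5): [0, 1, 2, 3, 4].
Step 2: list() collects all values.
Therefore result = [0, 1, 2, 3, 4].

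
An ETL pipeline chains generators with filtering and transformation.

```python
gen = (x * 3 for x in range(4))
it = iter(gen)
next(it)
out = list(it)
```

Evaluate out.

Step 1: Generator produces [0, 3, 6, 9].
Step 2: next(it) consumes first element (0).
Step 3: list(it) collects remaining: [3, 6, 9].
Therefore out = [3, 6, 9].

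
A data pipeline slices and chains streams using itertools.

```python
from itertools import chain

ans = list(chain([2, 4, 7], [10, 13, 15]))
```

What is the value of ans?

Step 1: chain() concatenates iterables: [2, 4, 7] + [10, 13, 15].
Therefore ans = [2, 4, 7, 10, 13, 15].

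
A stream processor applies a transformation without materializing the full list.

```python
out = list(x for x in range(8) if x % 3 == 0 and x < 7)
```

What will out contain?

Step 1: Filter range(8) where x % 3 == 0 and x < 7:
  x=0: both conditions met, included
  x=1: excluded (1 % 3 != 0)
  x=2: excluded (2 % 3 != 0)
  x=3: both conditions met, included
  x=4: excluded (4 % 3 != 0)
  x=5: excluded (5 % 3 != 0)
  x=6: both conditions met, included
  x=7: excluded (7 % 3 != 0, 7 >= 7)
Therefore out = [0, 3, 6].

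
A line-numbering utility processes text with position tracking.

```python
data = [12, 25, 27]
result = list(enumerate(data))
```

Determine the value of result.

Step 1: enumerate pairs each element with its index:
  (0, 12)
  (1, 25)
  (2, 27)
Therefore result = [(0, 12), (1, 25), (2, 27)].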